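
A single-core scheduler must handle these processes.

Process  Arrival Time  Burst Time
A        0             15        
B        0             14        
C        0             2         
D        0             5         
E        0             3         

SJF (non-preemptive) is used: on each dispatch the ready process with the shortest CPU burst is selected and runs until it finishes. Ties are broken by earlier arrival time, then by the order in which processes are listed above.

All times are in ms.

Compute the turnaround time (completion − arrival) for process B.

24

Timeline: | C 0-2 | E 2-5 | D 5-10 | B 10-24 | A 24-39 |
Completion: A=39  B=24  C=2  D=10  E=5
Turnaround(B) = completion − arrival = 24 − 0 = 24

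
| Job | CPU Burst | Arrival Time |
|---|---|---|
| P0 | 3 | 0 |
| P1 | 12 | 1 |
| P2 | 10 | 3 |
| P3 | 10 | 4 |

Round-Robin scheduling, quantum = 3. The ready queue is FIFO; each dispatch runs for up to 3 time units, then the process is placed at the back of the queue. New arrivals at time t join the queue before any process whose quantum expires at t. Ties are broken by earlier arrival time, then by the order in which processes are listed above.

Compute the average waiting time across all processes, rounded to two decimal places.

Gantt: | P0 0-3 | P1 3-6 | P2 6-9 | P3 9-12 | P1 12-15 | P2 15-18 | P3 18-21 | P1 21-24 | P2 24-27 | P3 27-30 | P1 30-33 | P2 33-34 | P3 34-35 |
Completion: P0=3  P1=33  P2=34  P3=35
Turnaround (C−A): P0=3  P1=32  P2=31  P3=31
Waiting times: P0=0, P1=20, P2=21, P3=21
Average waiting = (0+20+21+21) / 4 = 62/4 = 15.50

15.50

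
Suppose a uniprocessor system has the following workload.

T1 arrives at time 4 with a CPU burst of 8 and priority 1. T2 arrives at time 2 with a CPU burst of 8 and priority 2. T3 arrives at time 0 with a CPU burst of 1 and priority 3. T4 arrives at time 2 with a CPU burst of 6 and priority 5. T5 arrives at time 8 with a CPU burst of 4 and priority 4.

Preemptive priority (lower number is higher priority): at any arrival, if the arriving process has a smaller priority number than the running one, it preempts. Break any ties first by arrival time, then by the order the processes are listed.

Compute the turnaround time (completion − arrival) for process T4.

Gantt: | T3 0-1 | idle 1-2 | T2 2-4 | T1 4-12 | T2 12-18 | T5 18-22 | T4 22-28 |
Completion: T1=12  T2=18  T3=1  T4=28  T5=22
Turnaround (C−A): T1=8  T2=16  T3=1  T4=26  T5=14
Turnaround(T4) = completion − arrival = 28 − 2 = 26

26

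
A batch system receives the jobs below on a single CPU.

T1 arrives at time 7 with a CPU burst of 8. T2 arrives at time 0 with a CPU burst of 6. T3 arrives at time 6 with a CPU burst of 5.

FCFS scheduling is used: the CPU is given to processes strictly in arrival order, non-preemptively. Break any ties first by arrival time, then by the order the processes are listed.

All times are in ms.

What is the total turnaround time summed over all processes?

23

Schedule: | T2 0-6 | T3 6-11 | T1 11-19 |
Completion: T1=19  T2=6  T3=11
Turnaround (C−A): T1=12  T2=6  T3=5
Turnaround = completion − arrival: T1=12, T2=6, T3=5
Total turnaround = 12 + 6 + 5 = 23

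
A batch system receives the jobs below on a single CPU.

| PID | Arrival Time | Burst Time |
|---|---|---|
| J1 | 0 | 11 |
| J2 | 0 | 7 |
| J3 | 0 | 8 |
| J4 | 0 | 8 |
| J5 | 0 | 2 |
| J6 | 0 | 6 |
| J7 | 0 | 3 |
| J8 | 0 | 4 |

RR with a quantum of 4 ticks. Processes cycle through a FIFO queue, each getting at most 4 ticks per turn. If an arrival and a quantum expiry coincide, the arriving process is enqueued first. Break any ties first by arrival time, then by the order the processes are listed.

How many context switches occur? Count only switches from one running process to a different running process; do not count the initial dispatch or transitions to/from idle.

13

Timeline: | J1 0-4 | J2 4-8 | J3 8-12 | J4 12-16 | J5 16-18 | J6 18-22 | J7 22-25 | J8 25-29 | J1 29-33 | J2 33-36 | J3 36-40 | J4 40-44 | J6 44-46 | J1 46-49 |
Completion: J1=49  J2=36  J3=40  J4=44  J5=18  J6=46  J7=25  J8=29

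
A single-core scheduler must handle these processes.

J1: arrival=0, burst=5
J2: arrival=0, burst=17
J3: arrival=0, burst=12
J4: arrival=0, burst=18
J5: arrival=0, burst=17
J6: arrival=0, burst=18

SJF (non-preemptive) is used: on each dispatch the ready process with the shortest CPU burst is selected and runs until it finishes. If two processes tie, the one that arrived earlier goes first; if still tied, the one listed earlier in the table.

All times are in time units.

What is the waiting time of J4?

51

Gantt: | J1 0-5 | J3 5-17 | J2 17-34 | J5 34-51 | J4 51-69 | J6 69-87 |
Completion: J1=5  J2=34  J3=17  J4=69  J5=51  J6=87
Waiting(J4) = turnaround − burst = 69 − 18 = 51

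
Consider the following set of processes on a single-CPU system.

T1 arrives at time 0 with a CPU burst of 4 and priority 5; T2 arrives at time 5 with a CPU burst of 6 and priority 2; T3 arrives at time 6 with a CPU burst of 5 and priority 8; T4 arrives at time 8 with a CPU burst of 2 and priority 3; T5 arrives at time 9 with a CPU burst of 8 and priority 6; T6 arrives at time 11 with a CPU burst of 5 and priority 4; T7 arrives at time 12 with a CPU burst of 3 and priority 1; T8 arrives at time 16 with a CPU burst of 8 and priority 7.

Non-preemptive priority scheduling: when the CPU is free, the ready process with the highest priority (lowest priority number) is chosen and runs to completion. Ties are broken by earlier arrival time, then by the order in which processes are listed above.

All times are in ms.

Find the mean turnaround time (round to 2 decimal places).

13.25

Schedule: | T1 0-4 | idle 4-5 | T2 5-11 | T4 11-13 | T7 13-16 | T6 16-21 | T5 21-29 | T8 29-37 | T3 37-42 |
Completion: T1=4  T2=11  T3=42  T4=13  T5=29  T6=21  T7=16  T8=37
Turnaround times: T1=4, T2=6, T3=36, T4=5, T5=20, T6=10, T7=4, T8=21
Average turnaround = (4+6+36+5+20+10+4+21) / 8 = 106/8 = 13.25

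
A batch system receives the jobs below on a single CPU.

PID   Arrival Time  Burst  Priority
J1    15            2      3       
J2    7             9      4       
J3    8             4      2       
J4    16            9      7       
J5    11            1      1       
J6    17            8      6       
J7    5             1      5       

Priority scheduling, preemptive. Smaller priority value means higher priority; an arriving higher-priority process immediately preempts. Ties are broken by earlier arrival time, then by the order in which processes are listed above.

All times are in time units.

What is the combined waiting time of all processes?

29

Gantt: | idle 0-5 | J7 5-6 | idle 6-7 | J2 7-8 | J3 8-11 | J5 11-12 | J3 12-13 | J2 13-15 | J1 15-17 | J2 17-23 | J6 23-31 | J4 31-40 |
Completion: J1=17  J2=23  J3=13  J4=40  J5=12  J6=31  J7=6
Turnaround (C−A): J1=2  J2=16  J3=5  J4=24  J5=1  J6=14  J7=1
Waiting = turnaround − burst: J1=0, J2=7, J3=1, J4=15, J5=0, J6=6, J7=0
Total waiting = 0 + 7 + 1 + 15 + 0 + 6 + 0 = 29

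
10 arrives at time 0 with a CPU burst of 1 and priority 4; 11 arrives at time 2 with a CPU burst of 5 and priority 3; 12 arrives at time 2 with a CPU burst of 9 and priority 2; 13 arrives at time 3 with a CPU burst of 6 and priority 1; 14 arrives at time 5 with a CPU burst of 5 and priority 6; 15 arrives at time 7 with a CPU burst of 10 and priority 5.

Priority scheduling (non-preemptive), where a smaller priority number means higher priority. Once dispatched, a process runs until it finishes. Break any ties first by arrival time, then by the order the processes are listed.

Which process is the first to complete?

10

Gantt: | 10 0-1 | idle 1-2 | 12 2-11 | 13 11-17 | 11 17-22 | 15 22-32 | 14 32-37 |
Completion: 10=1  11=22  12=11  13=17  14=37  15=32
Turnaround (C−A): 10=1  11=20  12=9  13=14  14=32  15=25
Finish order: 10 → 12 → 13 → 11 → 15 → 14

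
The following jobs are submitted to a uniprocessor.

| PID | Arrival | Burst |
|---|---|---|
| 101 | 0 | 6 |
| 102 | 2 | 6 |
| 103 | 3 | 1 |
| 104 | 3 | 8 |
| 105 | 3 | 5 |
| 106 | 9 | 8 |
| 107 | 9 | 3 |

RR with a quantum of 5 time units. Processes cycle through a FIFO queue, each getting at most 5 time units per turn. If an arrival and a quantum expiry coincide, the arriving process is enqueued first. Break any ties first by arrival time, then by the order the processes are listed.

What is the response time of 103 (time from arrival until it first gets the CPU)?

7

Schedule: | 101 0-5 | 102 5-10 | 103 10-11 | 104 11-16 | 105 16-21 | 101 21-22 | 106 22-27 | 107 27-30 | 102 30-31 | 104 31-34 | 106 34-37 |
Completion: 101=22  102=31  103=11  104=34  105=21  106=37  107=30
Turnaround (C−A): 101=22  102=29  103=8  104=31  105=18  106=28  107=21
Response(103) = first start − arrival = 10 − 3 = 7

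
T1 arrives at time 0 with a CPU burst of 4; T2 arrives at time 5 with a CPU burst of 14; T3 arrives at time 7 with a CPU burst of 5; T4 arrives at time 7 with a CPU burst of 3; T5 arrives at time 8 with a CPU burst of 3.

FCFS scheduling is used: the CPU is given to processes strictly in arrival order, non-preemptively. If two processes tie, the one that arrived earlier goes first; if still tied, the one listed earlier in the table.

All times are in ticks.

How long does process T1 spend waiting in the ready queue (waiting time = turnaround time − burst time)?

0

Gantt: | T1 0-4 | idle 4-5 | T2 5-19 | T3 19-24 | T4 24-27 | T5 27-30 |
Completion: T1=4  T2=19  T3=24  T4=27  T5=30
Waiting(T1) = turnaround − burst = 4 − 4 = 0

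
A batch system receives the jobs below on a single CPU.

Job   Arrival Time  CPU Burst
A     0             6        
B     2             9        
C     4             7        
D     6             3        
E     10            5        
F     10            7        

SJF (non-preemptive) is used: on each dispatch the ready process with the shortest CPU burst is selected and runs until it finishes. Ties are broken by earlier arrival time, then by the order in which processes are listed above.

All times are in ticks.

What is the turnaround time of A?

Timeline: | A 0-6 | D 6-9 | C 9-16 | E 16-21 | F 21-28 | B 28-37 |
Completion: A=6  B=37  C=16  D=9  E=21  F=28
Turnaround(A) = completion − arrival = 6 − 0 = 6

6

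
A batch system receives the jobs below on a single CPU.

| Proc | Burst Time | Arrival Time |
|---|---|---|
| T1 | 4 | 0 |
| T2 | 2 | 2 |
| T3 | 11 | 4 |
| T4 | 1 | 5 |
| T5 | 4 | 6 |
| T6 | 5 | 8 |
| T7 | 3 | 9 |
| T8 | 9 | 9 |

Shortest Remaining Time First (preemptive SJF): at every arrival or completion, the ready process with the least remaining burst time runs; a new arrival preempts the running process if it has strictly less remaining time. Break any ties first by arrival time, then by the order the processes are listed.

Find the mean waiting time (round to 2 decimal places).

5.75

Gantt: | T1 0-4 | T2 4-6 | T4 6-7 | T5 7-11 | T7 11-14 | T6 14-19 | T8 19-28 | T3 28-39 |
Completion: T1=4  T2=6  T3=39  T4=7  T5=11  T6=19  T7=14  T8=28
Turnaround (C−A): T1=4  T2=4  T3=35  T4=2  T5=5  T6=11  T7=5  T8=19
Waiting times: T1=0, T2=2, T3=24, T4=1, T5=1, T6=6, T7=2, T8=10
Average waiting = (0+2+24+1+1+6+2+10) / 8 = 46/8 = 5.75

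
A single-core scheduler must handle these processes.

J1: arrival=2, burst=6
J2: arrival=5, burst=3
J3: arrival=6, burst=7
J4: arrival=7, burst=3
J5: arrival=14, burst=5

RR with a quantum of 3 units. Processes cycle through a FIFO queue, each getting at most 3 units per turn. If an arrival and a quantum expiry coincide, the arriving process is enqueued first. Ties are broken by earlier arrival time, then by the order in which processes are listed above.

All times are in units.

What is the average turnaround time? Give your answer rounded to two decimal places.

Gantt: | idle 0-2 | J1 2-5 | J2 5-8 | J1 8-11 | J3 11-14 | J4 14-17 | J5 17-20 | J3 20-23 | J5 23-25 | J3 25-26 |
Completion: J1=11  J2=8  J3=26  J4=17  J5=25
Turnaround times: J1=9, J2=3, J3=20, J4=10, J5=11
Average turnaround = (9+3+20+10+11) / 5 = 53/5 = 10.60

10.60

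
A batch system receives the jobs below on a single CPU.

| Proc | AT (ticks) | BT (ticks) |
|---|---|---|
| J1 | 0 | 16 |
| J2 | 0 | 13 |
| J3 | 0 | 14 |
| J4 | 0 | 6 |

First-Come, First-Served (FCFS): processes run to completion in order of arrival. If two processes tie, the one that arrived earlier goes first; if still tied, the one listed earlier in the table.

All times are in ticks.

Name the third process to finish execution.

Gantt: | J1 0-16 | J2 16-29 | J3 29-43 | J4 43-49 |
Completion: J1=16  J2=29  J3=43  J4=49
Turnaround (C−A): J1=16  J2=29  J3=43  J4=49
Finish order: J1 → J2 → J3 → J4

J3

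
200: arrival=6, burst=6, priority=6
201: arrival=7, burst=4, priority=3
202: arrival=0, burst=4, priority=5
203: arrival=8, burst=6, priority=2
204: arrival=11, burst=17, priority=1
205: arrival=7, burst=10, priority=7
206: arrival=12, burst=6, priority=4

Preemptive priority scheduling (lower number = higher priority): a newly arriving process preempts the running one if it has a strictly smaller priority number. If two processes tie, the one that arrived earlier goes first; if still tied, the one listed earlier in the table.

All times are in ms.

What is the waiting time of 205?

38

Schedule: | 202 0-4 | idle 4-6 | 200 6-7 | 201 7-8 | 203 8-11 | 204 11-28 | 203 28-31 | 201 31-34 | 206 34-40 | 200 40-45 | 205 45-55 |
Completion: 200=45  201=34  202=4  203=31  204=28  205=55  206=40
Turnaround (C−A): 200=39  201=27  202=4  203=23  204=17  205=48  206=28
Waiting(205) = turnaround − burst = 48 − 10 = 38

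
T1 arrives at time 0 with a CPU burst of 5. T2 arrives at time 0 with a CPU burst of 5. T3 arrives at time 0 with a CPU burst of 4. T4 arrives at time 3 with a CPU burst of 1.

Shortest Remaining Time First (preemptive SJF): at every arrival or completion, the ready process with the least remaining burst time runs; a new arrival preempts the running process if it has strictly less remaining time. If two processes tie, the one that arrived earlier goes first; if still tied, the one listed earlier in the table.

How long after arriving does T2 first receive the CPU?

Gantt: | T3 0-4 | T4 4-5 | T1 5-10 | T2 10-15 |
Completion: T1=10  T2=15  T3=4  T4=5
Turnaround (C−A): T1=10  T2=15  T3=4  T4=2
Response(T2) = first start − arrival = 10 − 0 = 10

10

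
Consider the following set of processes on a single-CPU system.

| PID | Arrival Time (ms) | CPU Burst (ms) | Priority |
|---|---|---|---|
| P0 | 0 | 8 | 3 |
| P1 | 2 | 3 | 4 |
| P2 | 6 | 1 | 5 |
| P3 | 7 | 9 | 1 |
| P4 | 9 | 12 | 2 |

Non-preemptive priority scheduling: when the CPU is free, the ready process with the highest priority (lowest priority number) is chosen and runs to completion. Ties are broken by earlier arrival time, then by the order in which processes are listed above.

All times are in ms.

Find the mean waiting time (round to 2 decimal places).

12.40

Gantt: | P0 0-8 | P3 8-17 | P4 17-29 | P1 29-32 | P2 32-33 |
Completion: P0=8  P1=32  P2=33  P3=17  P4=29
Turnaround (C−A): P0=8  P1=30  P2=27  P3=10  P4=20
Waiting times: P0=0, P1=27, P2=26, P3=1, P4=8
Average waiting = (0+27+26+1+8) / 5 = 62/5 = 12.40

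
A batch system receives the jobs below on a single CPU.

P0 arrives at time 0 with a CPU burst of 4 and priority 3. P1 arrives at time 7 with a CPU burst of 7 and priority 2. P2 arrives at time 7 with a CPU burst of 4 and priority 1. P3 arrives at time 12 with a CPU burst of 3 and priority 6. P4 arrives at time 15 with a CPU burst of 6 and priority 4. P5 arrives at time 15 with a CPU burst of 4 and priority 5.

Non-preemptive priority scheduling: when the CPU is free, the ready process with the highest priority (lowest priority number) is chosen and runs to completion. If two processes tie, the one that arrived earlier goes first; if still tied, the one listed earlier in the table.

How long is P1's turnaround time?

11

Schedule: | P0 0-4 | idle 4-7 | P2 7-11 | P1 11-18 | P4 18-24 | P5 24-28 | P3 28-31 |
Completion: P0=4  P1=18  P2=11  P3=31  P4=24  P5=28
Turnaround(P1) = completion − arrival = 18 − 7 = 11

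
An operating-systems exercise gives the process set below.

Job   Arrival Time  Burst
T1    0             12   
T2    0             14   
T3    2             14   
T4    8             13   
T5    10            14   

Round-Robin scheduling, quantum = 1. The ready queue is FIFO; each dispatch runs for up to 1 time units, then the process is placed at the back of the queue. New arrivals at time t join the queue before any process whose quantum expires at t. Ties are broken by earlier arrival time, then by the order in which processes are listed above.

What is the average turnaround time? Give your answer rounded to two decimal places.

56.40

Timeline: | T1 0-1 | T2 1-2 | T1 2-3 | T3 3-4 | T2 4-5 | T1 5-6 | T3 6-7 | T2 7-8 | T1 8-9 | T3 9-10 | T4 10-11 | T2 11-12 | T1 12-13 | T5 13-14 | T3 14-15 | T4 15-16 | T2 16-17 | T1 17-18 | T5 18-19 | T3 19-20 | T4 20-21 | T2 21-22 | T1 22-23 | T5 23-24 | T3 24-25 | T4 25-26 | T2 26-27 | T1 27-28 | T5 28-29 | T3 29-30 | T4 30-31 | T2 31-32 | T1 32-33 | T5 33-34 | T3 34-35 | T4 35-36 | T2 36-37 | T1 37-38 | T5 38-39 | T3 39-40 | T4 40-41 | T2 41-42 | T1 42-43 | T5 43-44 | T3 44-45 | T4 45-46 | T2 46-47 | T1 47-48 | T5 48-49 | T3 49-50 | T4 50-51 | T2 51-52 | T5 52-53 | T3 53-54 | T4 54-55 | T2 55-56 | T5 56-57 | T3 57-58 | T4 58-59 | T2 59-60 | T5 60-61 | T3 61-62 | T4 62-63 | T5 63-64 | T4 64-65 | T5 65-67 |
Completion: T1=48  T2=60  T3=62  T4=65  T5=67
Turnaround (C−A): T1=48  T2=60  T3=60  T4=57  T5=57
Turnaround times: T1=48, T2=60, T3=60, T4=57, T5=57
Average turnaround = (48+60+60+57+57) / 5 = 282/5 = 56.40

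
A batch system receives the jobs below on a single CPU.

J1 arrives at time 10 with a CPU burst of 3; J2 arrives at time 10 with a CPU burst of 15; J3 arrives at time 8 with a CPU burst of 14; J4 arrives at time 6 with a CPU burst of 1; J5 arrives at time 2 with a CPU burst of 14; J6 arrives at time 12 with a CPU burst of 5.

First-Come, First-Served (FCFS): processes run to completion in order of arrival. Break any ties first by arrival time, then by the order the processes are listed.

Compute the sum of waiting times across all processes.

Timeline: | idle 0-2 | J5 2-16 | J4 16-17 | J3 17-31 | J1 31-34 | J2 34-49 | J6 49-54 |
Completion: J1=34  J2=49  J3=31  J4=17  J5=16  J6=54
Turnaround (C−A): J1=24  J2=39  J3=23  J4=11  J5=14  J6=42
Waiting = turnaround − burst: J1=21, J2=24, J3=9, J4=10, J5=0, J6=37
Total waiting = 21 + 24 + 9 + 10 + 0 + 37 = 101

101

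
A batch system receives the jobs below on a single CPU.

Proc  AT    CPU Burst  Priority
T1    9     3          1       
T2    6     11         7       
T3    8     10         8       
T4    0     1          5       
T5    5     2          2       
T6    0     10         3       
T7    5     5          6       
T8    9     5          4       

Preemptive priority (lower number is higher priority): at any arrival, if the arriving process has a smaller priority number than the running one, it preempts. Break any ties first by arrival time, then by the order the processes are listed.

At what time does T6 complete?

15

Timeline: | T6 0-5 | T5 5-7 | T6 7-9 | T1 9-12 | T6 12-15 | T8 15-20 | T4 20-21 | T7 21-26 | T2 26-37 | T3 37-47 |
Completion: T1=12  T2=37  T3=47  T4=21  T5=7  T6=15  T7=26  T8=20
Turnaround (C−A): T1=3  T2=31  T3=39  T4=21  T5=2  T6=15  T7=21  T8=11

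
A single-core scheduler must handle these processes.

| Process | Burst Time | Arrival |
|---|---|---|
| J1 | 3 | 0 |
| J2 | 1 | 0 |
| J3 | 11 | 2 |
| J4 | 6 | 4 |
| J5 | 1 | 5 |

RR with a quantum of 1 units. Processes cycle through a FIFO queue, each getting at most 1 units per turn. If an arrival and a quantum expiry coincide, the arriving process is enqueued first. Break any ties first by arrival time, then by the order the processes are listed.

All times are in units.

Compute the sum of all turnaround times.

43

Schedule: | J1 0-1 | J2 1-2 | J1 2-3 | J3 3-4 | J1 4-5 | J4 5-6 | J3 6-7 | J5 7-8 | J4 8-9 | J3 9-10 | J4 10-11 | J3 11-12 | J4 12-13 | J3 13-14 | J4 14-15 | J3 15-16 | J4 16-17 | J3 17-22 |
Completion: J1=5  J2=2  J3=22  J4=17  J5=8
Turnaround (C−A): J1=5  J2=2  J3=20  J4=13  J5=3
Turnaround = completion − arrival: J1=5, J2=2, J3=20, J4=13, J5=3
Total turnaround = 5 + 2 + 20 + 13 + 3 = 43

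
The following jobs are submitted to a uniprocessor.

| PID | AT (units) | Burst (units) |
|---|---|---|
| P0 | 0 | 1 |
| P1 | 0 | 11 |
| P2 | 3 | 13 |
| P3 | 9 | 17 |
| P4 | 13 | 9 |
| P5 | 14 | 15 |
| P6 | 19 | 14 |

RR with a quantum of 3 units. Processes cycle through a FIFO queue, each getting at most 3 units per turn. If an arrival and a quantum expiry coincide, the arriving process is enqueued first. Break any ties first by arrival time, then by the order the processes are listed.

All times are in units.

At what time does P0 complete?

Timeline: | P0 0-1 | P1 1-4 | P2 4-7 | P1 7-10 | P2 10-13 | P3 13-16 | P1 16-19 | P4 19-22 | P2 22-25 | P5 25-28 | P3 28-31 | P6 31-34 | P1 34-36 | P4 36-39 | P2 39-42 | P5 42-45 | P3 45-48 | P6 48-51 | P4 51-54 | P2 54-55 | P5 55-58 | P3 58-61 | P6 61-64 | P5 64-67 | P3 67-70 | P6 70-73 | P5 73-76 | P3 76-78 | P6 78-80 |
Completion: P0=1  P1=36  P2=55  P3=78  P4=54  P5=76  P6=80
Turnaround (C−A): P0=1  P1=36  P2=52  P3=69  P4=41  P5=62  P6=61

1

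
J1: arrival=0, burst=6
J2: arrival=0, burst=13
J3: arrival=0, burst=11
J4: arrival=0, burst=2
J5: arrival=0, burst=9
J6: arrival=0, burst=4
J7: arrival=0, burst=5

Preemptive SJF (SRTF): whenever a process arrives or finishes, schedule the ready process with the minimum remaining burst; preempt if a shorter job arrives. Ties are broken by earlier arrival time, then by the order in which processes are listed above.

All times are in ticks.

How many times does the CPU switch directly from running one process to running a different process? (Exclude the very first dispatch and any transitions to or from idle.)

Gantt: | J4 0-2 | J6 2-6 | J7 6-11 | J1 11-17 | J5 17-26 | J3 26-37 | J2 37-50 |
Completion: J1=17  J2=50  J3=37  J4=2  J5=26  J6=6  J7=11

6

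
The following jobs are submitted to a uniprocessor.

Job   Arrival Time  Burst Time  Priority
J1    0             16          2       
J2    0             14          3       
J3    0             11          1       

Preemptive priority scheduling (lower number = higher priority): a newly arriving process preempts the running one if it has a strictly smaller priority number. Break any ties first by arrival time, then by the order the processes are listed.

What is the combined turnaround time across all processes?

Timeline: | J3 0-11 | J1 11-27 | J2 27-41 |
Completion: J1=27  J2=41  J3=11
Turnaround (C−A): J1=27  J2=41  J3=11
Turnaround = completion − arrival: J1=27, J2=41, J3=11
Total turnaround = 27 + 41 + 11 = 79

79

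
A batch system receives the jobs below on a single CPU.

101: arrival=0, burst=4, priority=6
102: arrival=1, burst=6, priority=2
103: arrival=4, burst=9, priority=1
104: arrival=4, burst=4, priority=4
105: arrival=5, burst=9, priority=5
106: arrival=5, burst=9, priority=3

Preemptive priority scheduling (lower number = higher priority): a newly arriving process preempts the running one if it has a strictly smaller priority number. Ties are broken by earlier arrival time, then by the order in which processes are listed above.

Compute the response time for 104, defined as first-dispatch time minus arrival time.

Timeline: | 101 0-1 | 102 1-4 | 103 4-13 | 102 13-16 | 106 16-25 | 104 25-29 | 105 29-38 | 101 38-41 |
Completion: 101=41  102=16  103=13  104=29  105=38  106=25
Turnaround (C−A): 101=41  102=15  103=9  104=25  105=33  106=20
Response(104) = first start − arrival = 25 − 4 = 21

21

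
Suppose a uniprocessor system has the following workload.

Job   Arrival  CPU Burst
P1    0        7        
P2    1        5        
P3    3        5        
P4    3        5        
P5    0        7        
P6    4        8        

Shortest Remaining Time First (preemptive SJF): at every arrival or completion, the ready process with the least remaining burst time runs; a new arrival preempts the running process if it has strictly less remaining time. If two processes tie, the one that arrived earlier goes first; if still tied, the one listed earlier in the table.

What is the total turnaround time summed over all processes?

110

Timeline: | P1 0-1 | P2 1-6 | P3 6-11 | P4 11-16 | P1 16-22 | P5 22-29 | P6 29-37 |
Completion: P1=22  P2=6  P3=11  P4=16  P5=29  P6=37
Turnaround (C−A): P1=22  P2=5  P3=8  P4=13  P5=29  P6=33
Turnaround = completion − arrival: P1=22, P2=5, P3=8, P4=13, P5=29, P6=33
Total turnaround = 22 + 5 + 8 + 13 + 29 + 33 = 110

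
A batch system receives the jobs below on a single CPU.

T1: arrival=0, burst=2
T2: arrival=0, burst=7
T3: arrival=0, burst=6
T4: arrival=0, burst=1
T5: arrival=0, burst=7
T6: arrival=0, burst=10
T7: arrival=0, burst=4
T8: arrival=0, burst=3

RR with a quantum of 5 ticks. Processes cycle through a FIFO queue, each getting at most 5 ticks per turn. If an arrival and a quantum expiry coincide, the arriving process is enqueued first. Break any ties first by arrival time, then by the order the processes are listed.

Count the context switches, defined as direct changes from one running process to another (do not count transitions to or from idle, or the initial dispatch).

11

Gantt: | T1 0-2 | T2 2-7 | T3 7-12 | T4 12-13 | T5 13-18 | T6 18-23 | T7 23-27 | T8 27-30 | T2 30-32 | T3 32-33 | T5 33-35 | T6 35-40 |
Completion: T1=2  T2=32  T3=33  T4=13  T5=35  T6=40  T7=27  T8=30
Turnaround (C−A): T1=2  T2=32  T3=33  T4=13  T5=35  T6=40  T7=27  T8=30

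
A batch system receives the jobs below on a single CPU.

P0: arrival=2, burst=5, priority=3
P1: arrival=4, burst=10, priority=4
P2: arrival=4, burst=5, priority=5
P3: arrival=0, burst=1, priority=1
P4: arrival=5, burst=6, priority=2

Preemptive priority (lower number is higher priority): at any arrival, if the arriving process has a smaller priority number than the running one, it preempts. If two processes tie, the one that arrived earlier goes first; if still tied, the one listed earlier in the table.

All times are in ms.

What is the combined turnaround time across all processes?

Gantt: | P3 0-1 | idle 1-2 | P0 2-5 | P4 5-11 | P0 11-13 | P1 13-23 | P2 23-28 |
Completion: P0=13  P1=23  P2=28  P3=1  P4=11
Turnaround (C−A): P0=11  P1=19  P2=24  P3=1  P4=6
Turnaround = completion − arrival: P0=11, P1=19, P2=24, P3=1, P4=6
Total turnaround = 11 + 19 + 24 + 1 + 6 = 61

61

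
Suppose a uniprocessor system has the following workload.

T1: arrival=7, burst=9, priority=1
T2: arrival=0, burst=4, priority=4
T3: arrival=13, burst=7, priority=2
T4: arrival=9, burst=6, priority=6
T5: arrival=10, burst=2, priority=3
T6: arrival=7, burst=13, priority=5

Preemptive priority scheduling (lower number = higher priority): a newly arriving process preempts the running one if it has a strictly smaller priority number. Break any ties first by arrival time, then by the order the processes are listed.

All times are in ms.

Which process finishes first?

Gantt: | T2 0-4 | idle 4-7 | T1 7-16 | T3 16-23 | T5 23-25 | T6 25-38 | T4 38-44 |
Completion: T1=16  T2=4  T3=23  T4=44  T5=25  T6=38
Finish order: T2 → T1 → T3 → T5 → T6 → T4

T2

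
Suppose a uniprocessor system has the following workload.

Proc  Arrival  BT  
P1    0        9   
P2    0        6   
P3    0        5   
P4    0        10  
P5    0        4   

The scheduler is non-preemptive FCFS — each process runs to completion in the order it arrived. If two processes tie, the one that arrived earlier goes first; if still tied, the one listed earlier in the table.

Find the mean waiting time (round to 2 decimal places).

14.80

Gantt: | P1 0-9 | P2 9-15 | P3 15-20 | P4 20-30 | P5 30-34 |
Completion: P1=9  P2=15  P3=20  P4=30  P5=34
Turnaround (C−A): P1=9  P2=15  P3=20  P4=30  P5=34
Waiting times: P1=0, P2=9, P3=15, P4=20, P5=30
Average waiting = (0+9+15+20+30) / 5 = 74/5 = 14.80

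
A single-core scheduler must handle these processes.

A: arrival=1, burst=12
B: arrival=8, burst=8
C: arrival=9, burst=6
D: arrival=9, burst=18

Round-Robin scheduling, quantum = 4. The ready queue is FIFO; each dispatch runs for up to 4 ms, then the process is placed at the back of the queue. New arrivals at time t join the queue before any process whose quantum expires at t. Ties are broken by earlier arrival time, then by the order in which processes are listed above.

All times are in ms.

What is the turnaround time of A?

Gantt: | idle 0-1 | A 1-9 | B 9-13 | C 13-17 | D 17-21 | A 21-25 | B 25-29 | C 29-31 | D 31-45 |
Completion: A=25  B=29  C=31  D=45
Turnaround (C−A): A=24  B=21  C=22  D=36
Turnaround(A) = completion − arrival = 25 − 1 = 24

24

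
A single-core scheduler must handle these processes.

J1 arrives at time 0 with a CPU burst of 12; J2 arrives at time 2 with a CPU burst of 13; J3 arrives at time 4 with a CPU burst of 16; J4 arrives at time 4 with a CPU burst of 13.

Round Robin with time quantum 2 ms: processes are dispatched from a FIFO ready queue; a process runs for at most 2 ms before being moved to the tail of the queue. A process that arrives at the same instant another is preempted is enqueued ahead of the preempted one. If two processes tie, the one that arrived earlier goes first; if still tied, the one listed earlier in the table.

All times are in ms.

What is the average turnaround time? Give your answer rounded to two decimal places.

Gantt: | J1 0-2 | J2 2-4 | J1 4-6 | J3 6-8 | J4 8-10 | J2 10-12 | J1 12-14 | J3 14-16 | J4 16-18 | J2 18-20 | J1 20-22 | J3 22-24 | J4 24-26 | J2 26-28 | J1 28-30 | J3 30-32 | J4 32-34 | J2 34-36 | J1 36-38 | J3 38-40 | J4 40-42 | J2 42-44 | J3 44-46 | J4 46-48 | J2 48-49 | J3 49-51 | J4 51-52 | J3 52-54 |
Completion: J1=38  J2=49  J3=54  J4=52
Turnaround times: J1=38, J2=47, J3=50, J4=48
Average turnaround = (38+47+50+48) / 4 = 183/4 = 45.75

45.75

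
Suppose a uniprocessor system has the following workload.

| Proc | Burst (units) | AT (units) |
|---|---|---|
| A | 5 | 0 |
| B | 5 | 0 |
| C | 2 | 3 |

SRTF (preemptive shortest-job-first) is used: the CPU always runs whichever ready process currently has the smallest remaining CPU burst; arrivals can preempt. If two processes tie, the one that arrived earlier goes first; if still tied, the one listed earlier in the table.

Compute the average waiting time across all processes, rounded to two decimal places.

3.00

Timeline: | A 0-5 | C 5-7 | B 7-12 |
Completion: A=5  B=12  C=7
Turnaround (C−A): A=5  B=12  C=4
Waiting times: A=0, B=7, C=2
Average waiting = (0+7+2) / 3 = 9/3 = 3.00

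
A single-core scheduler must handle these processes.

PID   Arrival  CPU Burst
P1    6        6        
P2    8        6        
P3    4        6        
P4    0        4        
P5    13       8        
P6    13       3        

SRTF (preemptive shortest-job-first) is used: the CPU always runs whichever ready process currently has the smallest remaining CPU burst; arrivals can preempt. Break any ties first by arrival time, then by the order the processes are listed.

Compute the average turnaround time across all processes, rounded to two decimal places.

Schedule: | P4 0-4 | P3 4-10 | P1 10-16 | P6 16-19 | P2 19-25 | P5 25-33 |
Completion: P1=16  P2=25  P3=10  P4=4  P5=33  P6=19
Turnaround (C−A): P1=10  P2=17  P3=6  P4=4  P5=20  P6=6
Turnaround times: P1=10, P2=17, P3=6, P4=4, P5=20, P6=6
Average turnaround = (10+17+6+4+20+6) / 6 = 63/6 = 10.50

10.50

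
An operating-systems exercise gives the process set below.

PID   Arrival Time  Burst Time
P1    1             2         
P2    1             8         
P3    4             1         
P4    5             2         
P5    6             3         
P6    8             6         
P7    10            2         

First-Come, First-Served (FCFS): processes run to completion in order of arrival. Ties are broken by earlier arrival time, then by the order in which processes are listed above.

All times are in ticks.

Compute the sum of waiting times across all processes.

46

Timeline: | idle 0-1 | P1 1-3 | P2 3-11 | P3 11-12 | P4 12-14 | P5 14-17 | P6 17-23 | P7 23-25 |
Completion: P1=3  P2=11  P3=12  P4=14  P5=17  P6=23  P7=25
Turnaround (C−A): P1=2  P2=10  P3=8  P4=9  P5=11  P6=15  P7=15
Waiting = turnaround − burst: P1=0, P2=2, P3=7, P4=7, P5=8, P6=9, P7=13
Total waiting = 0 + 2 + 7 + 7 + 8 + 9 + 13 = 46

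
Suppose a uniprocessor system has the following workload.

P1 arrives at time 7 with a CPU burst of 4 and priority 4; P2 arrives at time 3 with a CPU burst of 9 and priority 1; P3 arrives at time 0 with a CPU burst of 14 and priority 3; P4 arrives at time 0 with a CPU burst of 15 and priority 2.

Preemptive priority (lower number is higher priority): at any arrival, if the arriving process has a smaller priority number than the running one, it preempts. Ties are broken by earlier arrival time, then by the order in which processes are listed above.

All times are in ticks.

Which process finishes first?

P2

Gantt: | P4 0-3 | P2 3-12 | P4 12-24 | P3 24-38 | P1 38-42 |
Completion: P1=42  P2=12  P3=38  P4=24
Turnaround (C−A): P1=35  P2=9  P3=38  P4=24
Finish order: P2 → P4 → P3 → P1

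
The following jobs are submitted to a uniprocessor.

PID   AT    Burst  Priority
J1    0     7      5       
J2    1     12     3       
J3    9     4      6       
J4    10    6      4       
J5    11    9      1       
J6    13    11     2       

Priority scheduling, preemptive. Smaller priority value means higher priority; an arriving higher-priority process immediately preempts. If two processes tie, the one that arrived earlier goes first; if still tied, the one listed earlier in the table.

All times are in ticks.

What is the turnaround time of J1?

45

Schedule: | J1 0-1 | J2 1-11 | J5 11-20 | J6 20-31 | J2 31-33 | J4 33-39 | J1 39-45 | J3 45-49 |
Completion: J1=45  J2=33  J3=49  J4=39  J5=20  J6=31
Turnaround(J1) = completion − arrival = 45 − 0 = 45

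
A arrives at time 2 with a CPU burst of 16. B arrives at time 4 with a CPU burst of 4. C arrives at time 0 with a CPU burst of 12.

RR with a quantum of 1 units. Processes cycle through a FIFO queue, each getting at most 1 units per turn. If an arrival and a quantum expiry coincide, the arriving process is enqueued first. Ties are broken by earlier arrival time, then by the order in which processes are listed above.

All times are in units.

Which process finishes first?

B

Timeline: | C 0-2 | A 2-3 | C 3-4 | A 4-5 | B 5-6 | C 6-7 | A 7-8 | B 8-9 | C 9-10 | A 10-11 | B 11-12 | C 12-13 | A 13-14 | B 14-15 | C 15-16 | A 16-17 | C 17-18 | A 18-19 | C 19-20 | A 20-21 | C 21-22 | A 22-23 | C 23-24 | A 24-25 | C 25-26 | A 26-32 |
Completion: A=32  B=15  C=26
Turnaround (C−A): A=30  B=11  C=26
Finish order: B → C → A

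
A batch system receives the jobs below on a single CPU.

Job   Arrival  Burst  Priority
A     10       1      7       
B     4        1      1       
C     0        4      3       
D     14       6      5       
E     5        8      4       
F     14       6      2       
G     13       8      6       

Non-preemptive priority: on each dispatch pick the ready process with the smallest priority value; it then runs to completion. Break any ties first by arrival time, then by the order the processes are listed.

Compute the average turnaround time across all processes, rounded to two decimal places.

11.00

Gantt: | C 0-4 | B 4-5 | E 5-13 | G 13-21 | F 21-27 | D 27-33 | A 33-34 |
Completion: A=34  B=5  C=4  D=33  E=13  F=27  G=21
Turnaround (C−A): A=24  B=1  C=4  D=19  E=8  F=13  G=8
Turnaround times: A=24, B=1, C=4, D=19, E=8, F=13, G=8
Average turnaround = (24+1+4+19+8+13+8) / 7 = 77/7 = 11.00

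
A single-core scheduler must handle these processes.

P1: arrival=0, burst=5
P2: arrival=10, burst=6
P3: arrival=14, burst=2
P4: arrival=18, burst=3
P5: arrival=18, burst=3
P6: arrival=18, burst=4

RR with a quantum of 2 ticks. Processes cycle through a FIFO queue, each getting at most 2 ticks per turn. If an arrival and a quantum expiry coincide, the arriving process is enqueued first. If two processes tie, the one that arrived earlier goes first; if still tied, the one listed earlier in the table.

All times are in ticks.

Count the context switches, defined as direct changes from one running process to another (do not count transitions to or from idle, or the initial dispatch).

8

Timeline: | P1 0-5 | idle 5-10 | P2 10-14 | P3 14-16 | P2 16-18 | P4 18-20 | P5 20-22 | P6 22-24 | P4 24-25 | P5 25-26 | P6 26-28 |
Completion: P1=5  P2=18  P3=16  P4=25  P5=26  P6=28
Turnaround (C−A): P1=5  P2=8  P3=2  P4=7  P5=8  P6=10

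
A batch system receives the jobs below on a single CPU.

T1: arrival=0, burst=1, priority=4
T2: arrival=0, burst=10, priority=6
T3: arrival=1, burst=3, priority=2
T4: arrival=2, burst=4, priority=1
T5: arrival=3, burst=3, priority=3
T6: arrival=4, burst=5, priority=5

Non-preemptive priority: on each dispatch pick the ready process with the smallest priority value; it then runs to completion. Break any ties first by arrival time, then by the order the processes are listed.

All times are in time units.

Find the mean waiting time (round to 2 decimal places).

Schedule: | T1 0-1 | T3 1-4 | T4 4-8 | T5 8-11 | T6 11-16 | T2 16-26 |
Completion: T1=1  T2=26  T3=4  T4=8  T5=11  T6=16
Turnaround (C−A): T1=1  T2=26  T3=3  T4=6  T5=8  T6=12
Waiting times: T1=0, T2=16, T3=0, T4=2, T5=5, T6=7
Average waiting = (0+16+0+2+5+7) / 6 = 30/6 = 5.00

5.00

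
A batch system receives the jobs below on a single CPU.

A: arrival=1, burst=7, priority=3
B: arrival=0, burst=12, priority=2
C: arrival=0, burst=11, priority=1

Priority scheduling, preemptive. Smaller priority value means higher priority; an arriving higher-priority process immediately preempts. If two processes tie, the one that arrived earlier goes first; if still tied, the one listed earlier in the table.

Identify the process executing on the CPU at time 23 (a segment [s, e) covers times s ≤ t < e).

A

Timeline: | C 0-11 | B 11-23 | A 23-30 |
Completion: A=30  B=23  C=11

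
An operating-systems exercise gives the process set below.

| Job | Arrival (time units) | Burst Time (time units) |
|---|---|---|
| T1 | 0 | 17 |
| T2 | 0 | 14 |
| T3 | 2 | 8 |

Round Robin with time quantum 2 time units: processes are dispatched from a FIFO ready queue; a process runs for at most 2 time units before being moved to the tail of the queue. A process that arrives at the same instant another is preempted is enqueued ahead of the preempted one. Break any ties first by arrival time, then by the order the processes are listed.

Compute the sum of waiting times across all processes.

58

Timeline: | T1 0-2 | T2 2-4 | T3 4-6 | T1 6-8 | T2 8-10 | T3 10-12 | T1 12-14 | T2 14-16 | T3 16-18 | T1 18-20 | T2 20-22 | T3 22-24 | T1 24-26 | T2 26-28 | T1 28-30 | T2 30-32 | T1 32-34 | T2 34-36 | T1 36-39 |
Completion: T1=39  T2=36  T3=24
Waiting = turnaround − burst: T1=22, T2=22, T3=14
Total waiting = 22 + 22 + 14 = 58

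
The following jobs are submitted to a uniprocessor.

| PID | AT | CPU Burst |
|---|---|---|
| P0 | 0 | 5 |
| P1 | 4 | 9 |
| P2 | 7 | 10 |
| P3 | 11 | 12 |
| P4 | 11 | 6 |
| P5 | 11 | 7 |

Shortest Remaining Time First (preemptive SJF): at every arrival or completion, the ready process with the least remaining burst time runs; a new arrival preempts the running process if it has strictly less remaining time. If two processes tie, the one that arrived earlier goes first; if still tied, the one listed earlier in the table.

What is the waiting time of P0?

Timeline: | P0 0-5 | P1 5-14 | P4 14-20 | P5 20-27 | P2 27-37 | P3 37-49 |
Completion: P0=5  P1=14  P2=37  P3=49  P4=20  P5=27
Waiting(P0) = turnaround − burst = 5 − 5 = 0

0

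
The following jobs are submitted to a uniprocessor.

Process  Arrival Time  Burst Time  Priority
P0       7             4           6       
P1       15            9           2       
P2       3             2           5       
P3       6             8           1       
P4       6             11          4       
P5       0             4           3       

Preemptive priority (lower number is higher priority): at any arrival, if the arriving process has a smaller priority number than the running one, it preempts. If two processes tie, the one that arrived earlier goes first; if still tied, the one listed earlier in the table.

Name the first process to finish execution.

P5

Timeline: | P5 0-4 | P2 4-6 | P3 6-14 | P4 14-15 | P1 15-24 | P4 24-34 | P0 34-38 |
Completion: P0=38  P1=24  P2=6  P3=14  P4=34  P5=4
Turnaround (C−A): P0=31  P1=9  P2=3  P3=8  P4=28  P5=4
Finish order: P5 → P2 → P3 → P1 → P4 → P0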